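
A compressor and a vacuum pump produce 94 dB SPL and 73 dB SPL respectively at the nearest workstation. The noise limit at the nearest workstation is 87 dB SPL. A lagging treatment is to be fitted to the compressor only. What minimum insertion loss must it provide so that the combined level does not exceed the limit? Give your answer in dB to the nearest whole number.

Everything except the compressor sums to 10^(73/10) = 1.995e+07 in linear terms, 73.00 dB SPL.
To meet 87 dB SPL overall, the treated compressor may contribute at most 10^(87/10) − 1.995e+07 = 4.812e+08, i.e. 86.82 dB SPL.
So the compressor must be reduced from 94 to 86.82 dB SPL: IL = 7.18 dB.

7 dB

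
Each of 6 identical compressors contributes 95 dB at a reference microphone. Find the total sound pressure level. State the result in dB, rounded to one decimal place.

102.8 dB

With 6 equal, uncorrelated contributions the intensity is 6× that of one unit, giving a rise of 10·log₁₀ 6.
L_total = 95 + 10·log₁₀(6) = 95 + 7.782 = 102.78 dB.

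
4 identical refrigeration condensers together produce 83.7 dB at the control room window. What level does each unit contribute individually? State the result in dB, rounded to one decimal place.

77.7 dB

4 equal contributions raise the level by 10·log₁₀ 4 = 6.021 dB, so each unit alone gives 83.7 − 6.021.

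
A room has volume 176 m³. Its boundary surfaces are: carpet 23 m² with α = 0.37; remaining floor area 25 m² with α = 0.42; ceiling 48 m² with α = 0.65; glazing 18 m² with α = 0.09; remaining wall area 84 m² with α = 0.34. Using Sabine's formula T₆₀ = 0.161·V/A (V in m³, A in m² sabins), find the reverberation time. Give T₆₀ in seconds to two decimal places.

0.35 s

A = Σ Sᵢαᵢ = 23·0.37 + 25·0.42 + 48·0.65 + 18·0.09 + 84·0.34 = 80.39 m².
T₆₀ = 0.161·V/A = 0.161·176/80.39 = 0.352 s.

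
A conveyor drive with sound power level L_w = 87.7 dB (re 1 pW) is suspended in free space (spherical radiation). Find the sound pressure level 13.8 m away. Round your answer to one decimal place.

53.9 dB

The power spreads over a sphere of area 4π·r², so L_p = L_w − 10·log₁₀(4π·r²).
4π·r² = 2393 m², 10·log₁₀ of that is 33.790 dB.
L_p = 87.7 − 33.790 = 53.91 dB.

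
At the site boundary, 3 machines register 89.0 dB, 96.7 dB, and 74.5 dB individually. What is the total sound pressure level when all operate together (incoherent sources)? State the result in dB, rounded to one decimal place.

Incoherent sources combine by intensity addition: L_total = 10·log₁₀(Σ 10^(L_i/10)).
Σ 10^(L/10) = 10^(89.0/10) + 10^(96.7/10) + 10^(74.5/10) = 5.500e+09.
L_total = 10·log₁₀(5.500e+09) = 97.40 dB.

97.4 dB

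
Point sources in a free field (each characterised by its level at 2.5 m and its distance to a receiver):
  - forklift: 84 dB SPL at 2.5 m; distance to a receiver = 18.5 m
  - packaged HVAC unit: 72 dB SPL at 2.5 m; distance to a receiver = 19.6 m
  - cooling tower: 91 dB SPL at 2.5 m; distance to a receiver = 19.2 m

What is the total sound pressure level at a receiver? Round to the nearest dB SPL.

74 dB SPL

First find each source's level at the receiver (point-source: −20·log₁₀(r/r_ref)), then combine on an intensity basis.
forklift: 84 − 20·log₁₀(18.5/2.5) = 84 − 17.38 = 66.62 dB SPL.
packaged HVAC unit: 72 − 20·log₁₀(19.6/2.5) = 72 − 17.89 = 54.11 dB SPL.
cooling tower: 91 − 20·log₁₀(19.2/2.5) = 91 − 17.71 = 73.29 dB SPL.
Σ 10^(L/10) = 2.619e+07 → L_total = 10·log₁₀(2.619e+07) = 74.18 dB SPL.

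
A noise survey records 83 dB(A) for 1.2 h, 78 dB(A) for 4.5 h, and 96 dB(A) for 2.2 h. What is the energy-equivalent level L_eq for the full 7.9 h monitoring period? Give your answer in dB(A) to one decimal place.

Weight each interval's intensity by its duration and average over T = 7.9 h:
Σ tᵢ·10^(Lᵢ/10) = 1.2·10^(83/10) + 4.5·10^(78/10) + 2.2·10^(96/10) = 9.282e+09.
L_eq = 10·log₁₀(9.282e+09/7.9) = 90.70 dB(A).

90.7 dB(A)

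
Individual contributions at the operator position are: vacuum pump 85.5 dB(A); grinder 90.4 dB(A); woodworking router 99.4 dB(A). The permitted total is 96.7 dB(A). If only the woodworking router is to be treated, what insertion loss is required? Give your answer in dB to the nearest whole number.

4 dB

Fixed contribution from the other sources: Σ 10^(L/10) = 10^(85.5/10) + 10^(90.4/10) = 1.451e+09 (91.62 dB(A)).
To meet 96.7 dB(A) overall, the treated woodworking router may contribute at most 10^(96.7/10) − 1.451e+09 = 3.226e+09, i.e. 95.09 dB(A).
Required insertion loss = 99.4 − 95.09 = 4.31 dB.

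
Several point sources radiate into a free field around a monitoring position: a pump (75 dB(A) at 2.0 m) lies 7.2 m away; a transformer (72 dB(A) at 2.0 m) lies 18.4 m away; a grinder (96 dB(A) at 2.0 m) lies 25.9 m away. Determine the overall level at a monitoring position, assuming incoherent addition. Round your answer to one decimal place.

Apply inverse-square spreading to bring every level to the receiver, then sum 10^(L/10).
pump: 75 − 20·log₁₀(7.2/2.0) = 75 − 11.13 = 63.87 dB(A).
transformer: 72 − 20·log₁₀(18.4/2.0) = 72 − 19.28 = 52.72 dB(A).
grinder: 96 − 20·log₁₀(25.9/2.0) = 96 − 22.25 = 73.75 dB(A).
Σ 10^(L/10) = 2.637e+07 → L_total = 10·log₁₀(2.637e+07) = 74.21 dB(A).

74.2 dB(A)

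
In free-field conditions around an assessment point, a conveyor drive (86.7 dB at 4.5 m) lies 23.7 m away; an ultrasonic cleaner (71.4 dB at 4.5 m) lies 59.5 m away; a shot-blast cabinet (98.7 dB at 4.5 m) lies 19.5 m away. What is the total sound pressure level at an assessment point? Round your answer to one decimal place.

Apply inverse-square spreading to bring every level to the receiver, then sum 10^(L/10).
conveyor drive: 86.7 − 20·log₁₀(23.7/4.5) = 86.7 − 14.43 = 72.27 dB.
ultrasonic cleaner: 71.4 − 20·log₁₀(59.5/4.5) = 71.4 − 22.43 = 48.97 dB.
shot-blast cabinet: 98.7 − 20·log₁₀(19.5/4.5) = 98.7 − 12.74 = 85.96 dB.
Σ 10^(L/10) = 4.117e+08 → L_total = 10·log₁₀(4.117e+08) = 86.15 dB.

86.1 dB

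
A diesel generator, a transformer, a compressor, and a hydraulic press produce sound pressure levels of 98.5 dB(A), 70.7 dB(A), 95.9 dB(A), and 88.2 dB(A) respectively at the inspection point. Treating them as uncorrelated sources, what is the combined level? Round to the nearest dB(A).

Incoherent sources combine by intensity addition: L_total = 10·log₁₀(Σ 10^(L_i/10)).
Σ 10^(L/10) = 10^(98.5/10) + 10^(70.7/10) + 10^(95.9/10) + 10^(88.2/10) = 1.164e+10.
L_total = 10·log₁₀(1.164e+10) = 100.66 dB(A).

101 dB(A)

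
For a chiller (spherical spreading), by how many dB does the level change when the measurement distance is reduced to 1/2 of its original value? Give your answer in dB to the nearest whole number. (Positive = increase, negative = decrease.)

+6 dB

With spherical spreading the level changes by −20·log₁₀(r₂/r₁).
ΔL = −20·log₁₀(0.5) = +6.02 dB.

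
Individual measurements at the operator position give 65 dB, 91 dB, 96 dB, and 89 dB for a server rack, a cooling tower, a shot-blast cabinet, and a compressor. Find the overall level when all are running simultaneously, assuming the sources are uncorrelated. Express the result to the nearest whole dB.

For uncorrelated sources the intensities add, so convert each level to linear form, sum, and take 10·log₁₀ of the total.
Σ 10^(L/10) = 10^(65/10) + 10^(91/10) + 10^(96/10) + 10^(89/10) = 6.037e+09.
L_total = 10·log₁₀(6.037e+09) = 97.81 dB.

98 dB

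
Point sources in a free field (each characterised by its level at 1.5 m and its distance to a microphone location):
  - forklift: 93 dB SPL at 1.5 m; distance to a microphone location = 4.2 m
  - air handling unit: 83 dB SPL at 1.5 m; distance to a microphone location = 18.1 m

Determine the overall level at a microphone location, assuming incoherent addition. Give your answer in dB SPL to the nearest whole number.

84 dB SPL

Propagate each source to the receiver with L = L_ref − 20·log₁₀(r/r_ref), then add intensities.
forklift: 93 − 20·log₁₀(4.2/1.5) = 93 − 8.94 = 84.06 dB SPL.
air handling unit: 83 − 20·log₁₀(18.1/1.5) = 83 − 21.63 = 61.37 dB SPL.
Σ 10^(L/10) = 2.559e+08 → L_total = 10·log₁₀(2.559e+08) = 84.08 dB SPL.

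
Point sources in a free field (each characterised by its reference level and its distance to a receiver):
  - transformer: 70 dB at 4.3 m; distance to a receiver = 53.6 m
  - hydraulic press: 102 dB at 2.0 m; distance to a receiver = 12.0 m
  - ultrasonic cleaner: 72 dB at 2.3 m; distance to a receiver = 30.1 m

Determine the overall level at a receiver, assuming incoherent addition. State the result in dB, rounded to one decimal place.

Apply inverse-square spreading to bring every level to the receiver, then sum 10^(L/10).
transformer: 70 − 20·log₁₀(53.6/4.3) = 70 − 21.91 = 48.09 dB.
hydraulic press: 102 − 20·log₁₀(12.0/2.0) = 102 − 15.56 = 86.44 dB.
ultrasonic cleaner: 72 − 20·log₁₀(30.1/2.3) = 72 − 22.34 = 49.66 dB.
Σ 10^(L/10) = 4.404e+08 → L_total = 10·log₁₀(4.404e+08) = 86.44 dB.

86.4 dB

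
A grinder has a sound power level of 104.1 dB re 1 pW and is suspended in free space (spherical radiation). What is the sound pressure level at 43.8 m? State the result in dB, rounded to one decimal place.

60.3 dB

Free-field spherical radiation: L_p = L_w − 10·log₁₀(4π·r²), r = 43.8 m.
4π·r² = 2.411e+04 m², 10·log₁₀ of that is 43.822 dB.
L_p = 104.1 − 43.822 = 60.28 dB.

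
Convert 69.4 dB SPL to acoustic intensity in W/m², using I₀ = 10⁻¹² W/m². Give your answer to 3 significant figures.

8.71e-06 W/m²

I/I₀ = 10^(69.4/10) = 8.71e+06, so I = 8.71e+06 × 10⁻¹² W/m².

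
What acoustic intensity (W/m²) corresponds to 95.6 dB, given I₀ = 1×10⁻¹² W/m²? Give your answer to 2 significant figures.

0.0036 W/m²

I/I₀ = 10^(95.6/10) = 3.631e+09, so I = 3.631e+09 × 10⁻¹² W/m².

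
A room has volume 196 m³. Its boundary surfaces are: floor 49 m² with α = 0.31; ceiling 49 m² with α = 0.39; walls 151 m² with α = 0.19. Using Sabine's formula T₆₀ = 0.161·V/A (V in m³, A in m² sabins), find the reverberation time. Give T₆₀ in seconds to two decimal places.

Total absorption A = 49·0.31 + 49·0.39 + 151·0.19 = 62.99 m² sabins.
T₆₀ = 0.161 × 196 / 62.99 = 0.501 s.

0.50 s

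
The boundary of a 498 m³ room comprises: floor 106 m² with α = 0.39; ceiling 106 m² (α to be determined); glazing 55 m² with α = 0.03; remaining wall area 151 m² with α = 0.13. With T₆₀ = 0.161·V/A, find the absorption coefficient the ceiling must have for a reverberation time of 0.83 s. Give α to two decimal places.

0.32

From T₆₀ = 0.161·V/A, the target T₆₀ = 0.83 s needs A = 0.161·498/0.83 = 96.60 m².
Absorption from the other surfaces = 106·0.39 + 55·0.03 + 151·0.13 = 62.62 m², so the ceiling must supply 33.98 m² over 106 m².
α = 33.98/106 = 0.321.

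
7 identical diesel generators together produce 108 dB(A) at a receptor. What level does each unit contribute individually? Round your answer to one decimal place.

99.5 dB(A)

7 equal contributions raise the level by 10·log₁₀ 7 = 8.451 dB, so each unit alone gives 108 − 8.451.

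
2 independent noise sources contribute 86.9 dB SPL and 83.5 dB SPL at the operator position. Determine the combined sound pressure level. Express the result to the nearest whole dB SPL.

Incoherent sources combine by intensity addition: L_total = 10·log₁₀(Σ 10^(L_i/10)).
Σ 10^(L/10) = 10^(86.9/10) + 10^(83.5/10) = 7.137e+08.
L_total = 10·log₁₀(7.137e+08) = 88.53 dB SPL.

89 dB SPL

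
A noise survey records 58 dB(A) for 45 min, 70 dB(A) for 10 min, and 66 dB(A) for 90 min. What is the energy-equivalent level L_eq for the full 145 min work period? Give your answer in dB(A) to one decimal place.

65.3 dB(A)

L_eq = 10·log₁₀[(1/T)·Σ tᵢ·10^(Lᵢ/10)] with T = 145 min.
Σ tᵢ·10^(Lᵢ/10) = 45·10^(58/10) + 10·10^(70/10) + 90·10^(66/10) = 4.867e+08.
L_eq = 10·log₁₀(4.867e+08/145) = 65.26 dB(A).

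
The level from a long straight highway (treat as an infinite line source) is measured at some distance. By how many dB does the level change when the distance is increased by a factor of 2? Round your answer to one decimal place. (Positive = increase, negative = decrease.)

-3.0 dB

With cylindrical spreading the level changes by −10·log₁₀(r₂/r₁).
ΔL = −10·log₁₀(2) = -3.01 dB.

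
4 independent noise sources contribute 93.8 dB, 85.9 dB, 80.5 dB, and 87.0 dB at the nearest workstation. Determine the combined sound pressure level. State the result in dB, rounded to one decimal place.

Incoherent sources combine by intensity addition: L_total = 10·log₁₀(Σ 10^(L_i/10)).
Σ 10^(L/10) = 10^(93.8/10) + 10^(85.9/10) + 10^(80.5/10) + 10^(87.0/10) = 3.401e+09.
L_total = 10·log₁₀(3.401e+09) = 95.32 dB.

95.3 dB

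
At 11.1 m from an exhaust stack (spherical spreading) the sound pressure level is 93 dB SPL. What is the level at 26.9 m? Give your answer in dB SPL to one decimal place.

85.3 dB SPL

For a point source, L₂ = L₁ − 20·log₁₀(r₂/r₁).
L₂ = 93 − 20·log₁₀(26.9/11.1) = 93 − 7.689 = 85.31 dB SPL.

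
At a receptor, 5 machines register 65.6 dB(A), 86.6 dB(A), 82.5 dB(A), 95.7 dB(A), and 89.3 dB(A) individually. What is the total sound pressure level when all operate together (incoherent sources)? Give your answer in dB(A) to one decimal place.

97.2 dB(A)

Incoherent sources combine by intensity addition: L_total = 10·log₁₀(Σ 10^(L_i/10)).
Σ 10^(L/10) = 10^(65.6/10) + 10^(86.6/10) + 10^(82.5/10) + 10^(95.7/10) + 10^(89.3/10) = 5.205e+09.
L_total = 10·log₁₀(5.205e+09) = 97.16 dB(A).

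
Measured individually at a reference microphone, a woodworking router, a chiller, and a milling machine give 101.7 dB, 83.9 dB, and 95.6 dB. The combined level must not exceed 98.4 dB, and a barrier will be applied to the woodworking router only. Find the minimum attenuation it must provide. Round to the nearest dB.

7 dB

The untreated sources together contribute 10^(83.9/10) + 10^(95.6/10) = 3.876e+09, i.e. 95.88 dB.
To meet 98.4 dB overall, the treated woodworking router may contribute at most 10^(98.4/10) − 3.876e+09 = 3.042e+09, i.e. 94.83 dB.
Required insertion loss = 101.7 − 94.83 = 6.87 dB.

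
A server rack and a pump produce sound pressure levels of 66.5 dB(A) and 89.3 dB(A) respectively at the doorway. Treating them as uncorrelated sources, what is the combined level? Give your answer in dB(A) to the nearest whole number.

Incoherent sources combine by intensity addition: L_total = 10·log₁₀(Σ 10^(L_i/10)).
Σ 10^(L/10) = 10^(66.5/10) + 10^(89.3/10) = 8.556e+08.
L_total = 10·log₁₀(8.556e+08) = 89.32 dB(A).

89 dB(A)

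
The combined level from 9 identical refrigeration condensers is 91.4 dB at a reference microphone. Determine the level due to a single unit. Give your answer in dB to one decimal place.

81.9 dB

9 equal contributions raise the level by 10·log₁₀ 9 = 9.542 dB, so each unit alone gives 91.4 − 9.542.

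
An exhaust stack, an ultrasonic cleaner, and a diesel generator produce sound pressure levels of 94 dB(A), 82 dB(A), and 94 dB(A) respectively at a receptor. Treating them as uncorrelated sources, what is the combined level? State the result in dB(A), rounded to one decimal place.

97.1 dB(A)

For uncorrelated sources the intensities add, so convert each level to linear form, sum, and take 10·log₁₀ of the total.
Σ 10^(L/10) = 10^(94/10) + 10^(82/10) + 10^(94/10) = 5.182e+09.
L_total = 10·log₁₀(5.182e+09) = 97.15 dB(A).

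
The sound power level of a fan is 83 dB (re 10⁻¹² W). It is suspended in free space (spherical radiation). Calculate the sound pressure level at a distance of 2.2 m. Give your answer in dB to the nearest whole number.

65 dB

Free-field spherical radiation: L_p = L_w − 10·log₁₀(4π·r²), r = 2.2 m.
4π·r² = 60.82 m², 10·log₁₀ of that is 17.841 dB.
L_p = 83 − 17.841 = 65.16 dB.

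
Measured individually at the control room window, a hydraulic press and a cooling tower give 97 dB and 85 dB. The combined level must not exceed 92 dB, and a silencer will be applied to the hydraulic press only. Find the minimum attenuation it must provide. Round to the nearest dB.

6 dB

The untreated sources together contribute 10^(85/10) = 3.162e+08, i.e. 85.00 dB.
To meet 92 dB overall, the treated hydraulic press may contribute at most 10^(92/10) − 3.162e+08 = 1.269e+09, i.e. 91.03 dB.
Required insertion loss = 97 − 91.03 = 5.97 dB.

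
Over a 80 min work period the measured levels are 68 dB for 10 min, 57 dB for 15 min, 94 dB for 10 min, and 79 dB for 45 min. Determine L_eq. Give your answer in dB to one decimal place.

The energy average is taken in the linear domain: L_eq = 10·log₁₀[(Σ tᵢ·10^(Lᵢ/10))/T], T = 80 min.
Σ tᵢ·10^(Lᵢ/10) = 10·10^(68/10) + 15·10^(57/10) + 10·10^(94/10) + 45·10^(79/10) = 2.876e+10.
L_eq = 10·log₁₀(2.876e+10/80) = 85.56 dB.

85.6 dB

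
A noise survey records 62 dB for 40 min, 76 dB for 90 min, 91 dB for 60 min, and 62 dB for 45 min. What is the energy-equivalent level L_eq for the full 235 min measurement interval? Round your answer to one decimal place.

85.3 dB

Weight each interval's intensity by its duration and average over T = 235 min:
Σ tᵢ·10^(Lᵢ/10) = 40·10^(62/10) + 90·10^(76/10) + 60·10^(91/10) + 45·10^(62/10) = 7.925e+10.
L_eq = 10·log₁₀(7.925e+10/235) = 85.28 dB.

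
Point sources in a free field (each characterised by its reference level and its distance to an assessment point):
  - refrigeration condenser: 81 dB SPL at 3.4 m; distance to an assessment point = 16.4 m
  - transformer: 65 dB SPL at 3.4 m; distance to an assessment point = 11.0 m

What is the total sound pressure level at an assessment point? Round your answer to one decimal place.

67.6 dB SPL

First find each source's level at the receiver (point-source: −20·log₁₀(r/r_ref)), then combine on an intensity basis.
refrigeration condenser: 81 − 20·log₁₀(16.4/3.4) = 81 − 13.67 = 67.33 dB SPL.
transformer: 65 − 20·log₁₀(11.0/3.4) = 65 − 10.20 = 54.80 dB SPL.
Σ 10^(L/10) = 5.713e+06 → L_total = 10·log₁₀(5.713e+06) = 67.57 dB SPL.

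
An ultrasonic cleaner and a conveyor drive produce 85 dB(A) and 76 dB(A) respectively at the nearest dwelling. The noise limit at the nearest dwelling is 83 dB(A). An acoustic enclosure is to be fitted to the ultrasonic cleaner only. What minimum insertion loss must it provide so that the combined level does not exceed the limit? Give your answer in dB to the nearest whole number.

3 dB

The untreated sources together contribute 10^(76/10) = 3.981e+07, i.e. 76.00 dB(A).
To meet 83 dB(A) overall, the treated ultrasonic cleaner may contribute at most 10^(83/10) − 3.981e+07 = 1.597e+08, i.e. 82.03 dB(A).
Required insertion loss = 85 − 82.03 = 2.97 dB.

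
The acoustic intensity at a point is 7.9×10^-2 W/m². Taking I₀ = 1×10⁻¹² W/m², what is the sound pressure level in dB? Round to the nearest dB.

Dividing by I₀ shifts the exponent by 12: I/I₀ = 7.9×10^10.
L = 10·(0.8976 + 10) = 108.98 dB.

109 dB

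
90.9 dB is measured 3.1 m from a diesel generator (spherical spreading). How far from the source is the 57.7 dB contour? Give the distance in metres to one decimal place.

141.7 m

For a point source L₁ − L₂ = 20·log₁₀(r₂/r₁), so r₂ = r₁·10^((L₁−L₂)/20).
r₂ = 3.1·10^((90.9−57.7)/20) = 3.1·10^(33.2/20) = 141.70 m.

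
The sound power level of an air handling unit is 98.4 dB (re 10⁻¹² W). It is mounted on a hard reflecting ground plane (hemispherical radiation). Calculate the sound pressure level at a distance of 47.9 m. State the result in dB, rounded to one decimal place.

The power spreads over a hemisphere of area 2π·r², so L_p = L_w − 10·log₁₀(2π·r²).
2π·r² = 1.442e+04 m², 10·log₁₀ of that is 41.589 dB.
L_p = 98.4 − 41.589 = 56.81 dB.

56.8 dB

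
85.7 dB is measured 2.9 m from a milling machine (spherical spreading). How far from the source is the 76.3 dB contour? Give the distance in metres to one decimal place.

For a point source L₁ − L₂ = 20·log₁₀(r₂/r₁), so r₂ = r₁·10^((L₁−L₂)/20).
r₂ = 2.9·10^((85.7−76.3)/20) = 2.9·10^(9.4/20) = 8.56 m.

8.6 m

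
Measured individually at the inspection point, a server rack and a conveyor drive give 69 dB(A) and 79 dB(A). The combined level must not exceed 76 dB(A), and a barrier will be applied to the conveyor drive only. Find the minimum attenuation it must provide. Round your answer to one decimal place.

The untreated sources together contribute 10^(69/10) = 7.943e+06, i.e. 69.00 dB(A).
To meet 76 dB(A) overall, the treated conveyor drive may contribute at most 10^(76/10) − 7.943e+06 = 3.187e+07, i.e. 75.03 dB(A).
So the conveyor drive must be reduced from 79 to 75.03 dB(A): IL = 3.97 dB.

4.0 dB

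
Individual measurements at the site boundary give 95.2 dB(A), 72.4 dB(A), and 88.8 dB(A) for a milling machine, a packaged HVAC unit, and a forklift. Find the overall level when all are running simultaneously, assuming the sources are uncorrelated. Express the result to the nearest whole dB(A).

96 dB(A)

For uncorrelated sources the intensities add, so convert each level to linear form, sum, and take 10·log₁₀ of the total.
Σ 10^(L/10) = 10^(95.2/10) + 10^(72.4/10) + 10^(88.8/10) = 4.087e+09.
L_total = 10·log₁₀(4.087e+09) = 96.11 dB(A).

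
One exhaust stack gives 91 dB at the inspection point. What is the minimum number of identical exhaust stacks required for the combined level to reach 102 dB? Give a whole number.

13

N identical sources give L₁ + 10·log₁₀ N, so require 10·log₁₀ N ≥ 102 − 91 = 11.0 dB.
N ≥ 10^(11.0/10) = 12.589, so N = 13.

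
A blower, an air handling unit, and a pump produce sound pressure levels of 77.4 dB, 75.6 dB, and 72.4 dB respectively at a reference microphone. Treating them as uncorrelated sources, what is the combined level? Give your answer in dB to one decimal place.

Incoherent sources combine by intensity addition: L_total = 10·log₁₀(Σ 10^(L_i/10)).
Σ 10^(L/10) = 10^(77.4/10) + 10^(75.6/10) + 10^(72.4/10) = 1.086e+08.
L_total = 10·log₁₀(1.086e+08) = 80.36 dB.

80.4 dB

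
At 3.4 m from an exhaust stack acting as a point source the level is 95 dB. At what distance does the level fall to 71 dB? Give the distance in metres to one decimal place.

53.9 m

For a point source L₁ − L₂ = 20·log₁₀(r₂/r₁), so r₂ = r₁·10^((L₁−L₂)/20).
r₂ = 3.4·10^((95−71)/20) = 3.4·10^(24.0/20) = 53.89 m.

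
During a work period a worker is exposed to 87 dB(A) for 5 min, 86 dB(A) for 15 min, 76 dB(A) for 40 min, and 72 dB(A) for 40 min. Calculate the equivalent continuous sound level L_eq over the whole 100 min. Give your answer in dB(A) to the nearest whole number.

The energy average is taken in the linear domain: L_eq = 10·log₁₀[(Σ tᵢ·10^(Lᵢ/10))/T], T = 100 min.
Σ tᵢ·10^(Lᵢ/10) = 5·10^(87/10) + 15·10^(86/10) + 40·10^(76/10) + 40·10^(72/10) = 1.070e+10.
L_eq = 10·log₁₀(1.070e+10/100) = 80.30 dB(A).

80 dB(A)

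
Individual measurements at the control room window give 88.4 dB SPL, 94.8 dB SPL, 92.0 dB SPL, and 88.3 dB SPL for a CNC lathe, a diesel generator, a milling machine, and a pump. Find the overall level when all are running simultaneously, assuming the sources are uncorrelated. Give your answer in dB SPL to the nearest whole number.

98 dB SPL

For uncorrelated sources the intensities add, so convert each level to linear form, sum, and take 10·log₁₀ of the total.
Σ 10^(L/10) = 10^(88.4/10) + 10^(94.8/10) + 10^(92.0/10) + 10^(88.3/10) = 5.973e+09.
L_total = 10·log₁₀(5.973e+09) = 97.76 dB SPL.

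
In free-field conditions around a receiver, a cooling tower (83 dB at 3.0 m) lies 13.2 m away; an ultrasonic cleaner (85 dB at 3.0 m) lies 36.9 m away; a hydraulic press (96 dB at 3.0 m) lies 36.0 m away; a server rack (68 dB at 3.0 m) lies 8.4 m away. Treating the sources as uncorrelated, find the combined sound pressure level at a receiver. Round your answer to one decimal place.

Propagate each source to the receiver with L = L_ref − 20·log₁₀(r/r_ref), then add intensities.
cooling tower: 83 − 20·log₁₀(13.2/3.0) = 83 − 12.87 = 70.13 dB.
ultrasonic cleaner: 85 − 20·log₁₀(36.9/3.0) = 85 − 21.80 = 63.20 dB.
hydraulic press: 96 − 20·log₁₀(36.0/3.0) = 96 − 21.58 = 74.42 dB.
server rack: 68 − 20·log₁₀(8.4/3.0) = 68 − 8.94 = 59.06 dB.
Σ 10^(L/10) = 4.085e+07 → L_total = 10·log₁₀(4.085e+07) = 76.11 dB.

76.1 dB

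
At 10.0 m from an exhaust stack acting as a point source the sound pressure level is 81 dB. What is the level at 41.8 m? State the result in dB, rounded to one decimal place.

For a point source, L₂ = L₁ − 20·log₁₀(r₂/r₁).
L₂ = 81 − 20·log₁₀(41.8/10.0) = 81 − 12.424 = 68.58 dB.

68.6 dB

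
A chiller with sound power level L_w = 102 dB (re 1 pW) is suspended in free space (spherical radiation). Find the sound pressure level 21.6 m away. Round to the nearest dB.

64 dB

The power spreads over a sphere of area 4π·r², so L_p = L_w − 10·log₁₀(4π·r²).
4π·r² = 5863 m², 10·log₁₀ of that is 37.681 dB.
L_p = 102 − 37.681 = 64.32 dB.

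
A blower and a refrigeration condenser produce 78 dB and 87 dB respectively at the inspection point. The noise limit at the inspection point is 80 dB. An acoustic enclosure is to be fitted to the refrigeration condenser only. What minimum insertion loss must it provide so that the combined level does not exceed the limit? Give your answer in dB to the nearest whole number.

Fixed contribution from the other source: Σ 10^(L/10) = 10^(78/10) = 6.310e+07 (78.00 dB).
The limit corresponds to 10^(80/10) = 1.000e+08; subtracting the fixed part leaves 3.690e+07 for the refrigeration condenser, i.e. 75.67 dB.
Required insertion loss = 87 − 75.67 = 11.33 dB.

11 dB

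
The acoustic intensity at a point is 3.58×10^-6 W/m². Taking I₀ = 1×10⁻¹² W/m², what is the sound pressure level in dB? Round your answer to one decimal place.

Dividing by I₀ shifts the exponent by 12: I/I₀ = 3.58×10^6.
L = 10·(0.5539 + 6) = 65.54 dB.

65.5 dB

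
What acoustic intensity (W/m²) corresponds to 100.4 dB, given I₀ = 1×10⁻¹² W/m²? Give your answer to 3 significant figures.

L = 10·log₁₀(I/I₀) ⇒ I = I₀·10^(L/10) = 10⁻¹² × 10^10.04.

0.0110 W/m²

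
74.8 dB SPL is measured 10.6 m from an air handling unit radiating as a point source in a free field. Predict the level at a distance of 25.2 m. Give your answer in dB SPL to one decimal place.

Point-source attenuation: ΔL = 20·log₁₀(r₂/r₁) = 20·log₁₀(25.2/10.6) = 7.522 dB.
L₂ = 74.8 − 20·log₁₀(25.2/10.6) = 74.8 − 7.522 = 67.28 dB SPL.

67.3 dB SPL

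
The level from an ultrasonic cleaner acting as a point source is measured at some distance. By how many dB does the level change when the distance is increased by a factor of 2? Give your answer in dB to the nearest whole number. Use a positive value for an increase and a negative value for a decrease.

With spherical spreading the level changes by −20·log₁₀(r₂/r₁).
ΔL = −20·log₁₀(2) = -6.02 dB.

-6 dB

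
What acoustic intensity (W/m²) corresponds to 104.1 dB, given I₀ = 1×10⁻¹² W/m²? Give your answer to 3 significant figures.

I = I₀·10^(L/10) = 10⁻¹² × 10^(104.1/10) = 10^(-1.590).

0.0257 W/m²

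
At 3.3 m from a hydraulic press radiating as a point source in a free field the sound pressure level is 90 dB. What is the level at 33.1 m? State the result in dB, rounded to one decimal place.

70.0 dB

Spherical spreading from a point source gives a 20·log₁₀(r₂/r₁) drop.
L₂ = 90 − 20·log₁₀(33.1/3.3) = 90 − 20.026 = 69.97 dB.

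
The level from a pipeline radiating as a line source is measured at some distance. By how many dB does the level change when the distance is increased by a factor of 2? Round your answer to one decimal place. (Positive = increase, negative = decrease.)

A line source loses 3 dB per doubling of distance; generally ΔL = −10·log₁₀(r₂/r₁).
ΔL = −10·log₁₀(2) = -3.01 dB.

-3.0 dB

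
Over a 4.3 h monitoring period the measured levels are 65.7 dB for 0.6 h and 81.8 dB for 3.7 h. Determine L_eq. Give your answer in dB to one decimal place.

81.2 dB

The energy average is taken in the linear domain: L_eq = 10·log₁₀[(Σ tᵢ·10^(Lᵢ/10))/T], T = 4.3 h.
Σ tᵢ·10^(Lᵢ/10) = 0.6·10^(65.7/10) + 3.7·10^(81.8/10) = 5.622e+08.
L_eq = 10·log₁₀(5.622e+08/4.3) = 81.16 dB.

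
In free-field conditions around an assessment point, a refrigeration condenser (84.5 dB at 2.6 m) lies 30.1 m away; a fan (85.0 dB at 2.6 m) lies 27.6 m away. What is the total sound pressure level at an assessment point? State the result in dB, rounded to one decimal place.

66.9 dB

Propagate each source to the receiver with L = L_ref − 20·log₁₀(r/r_ref), then add intensities.
refrigeration condenser: 84.5 − 20·log₁₀(30.1/2.6) = 84.5 − 21.27 = 63.23 dB.
fan: 85.0 − 20·log₁₀(27.6/2.6) = 85.0 − 20.52 = 64.48 dB.
Σ 10^(L/10) = 4.909e+06 → L_total = 10·log₁₀(4.909e+06) = 66.91 dB.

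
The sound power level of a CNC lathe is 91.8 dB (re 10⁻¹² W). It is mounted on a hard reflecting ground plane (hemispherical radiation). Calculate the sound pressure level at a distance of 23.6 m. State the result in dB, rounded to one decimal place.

The power spreads over a hemisphere of area 2π·r², so L_p = L_w − 10·log₁₀(2π·r²).
2π·r² = 3499 m², 10·log₁₀ of that is 35.440 dB.
L_p = 91.8 − 35.440 = 56.36 dB.

56.4 dB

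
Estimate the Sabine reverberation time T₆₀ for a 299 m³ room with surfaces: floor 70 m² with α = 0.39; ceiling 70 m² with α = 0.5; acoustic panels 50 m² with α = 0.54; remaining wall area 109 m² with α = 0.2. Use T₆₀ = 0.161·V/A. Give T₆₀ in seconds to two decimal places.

0.43 s

Total absorption A = 70·0.39 + 70·0.5 + 50·0.54 + 109·0.2 = 111.10 m² sabins.
T₆₀ = 0.161 × 299 / 111.10 = 0.433 s.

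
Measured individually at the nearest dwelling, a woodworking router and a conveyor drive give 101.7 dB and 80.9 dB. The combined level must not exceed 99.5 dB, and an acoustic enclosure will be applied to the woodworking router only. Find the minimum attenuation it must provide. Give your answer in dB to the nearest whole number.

Everything except the woodworking router sums to 10^(80.9/10) = 1.230e+08 in linear terms, 80.90 dB.
To meet 99.5 dB overall, the treated woodworking router may contribute at most 10^(99.5/10) − 1.230e+08 = 8.789e+09, i.e. 99.44 dB.
So the woodworking router must be reduced from 101.7 to 99.44 dB: IL = 2.26 dB.

2 dB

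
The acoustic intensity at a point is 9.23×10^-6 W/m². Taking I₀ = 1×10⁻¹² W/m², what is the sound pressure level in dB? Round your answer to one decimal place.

L = 10·log₁₀(I/I₀) = 10·log₁₀(9.23×10^-6/10⁻¹²) = 10·log₁₀(9.23×10^6).
L = 10·(0.9652 + 6) = 69.65 dB.

69.7 dB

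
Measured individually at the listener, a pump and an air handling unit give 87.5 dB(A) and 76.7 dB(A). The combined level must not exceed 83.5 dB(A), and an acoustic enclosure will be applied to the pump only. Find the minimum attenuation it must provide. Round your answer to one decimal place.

5.0 dB

Everything except the pump sums to 10^(76.7/10) = 4.677e+07 in linear terms, 76.70 dB(A).
To meet 83.5 dB(A) overall, the treated pump may contribute at most 10^(83.5/10) − 4.677e+07 = 1.771e+08, i.e. 82.48 dB(A).
Required insertion loss = 87.5 − 82.48 = 5.02 dB.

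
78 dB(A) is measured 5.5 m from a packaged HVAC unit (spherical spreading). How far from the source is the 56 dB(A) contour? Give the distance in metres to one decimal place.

69.2 m

Point-source spreading drops the level by 20·log₁₀(r₂/r₁); inverting, r₂/r₁ = 10^(ΔL/20).
r₂ = 5.5·10^((78−56)/20) = 5.5·10^(22.0/20) = 69.24 m.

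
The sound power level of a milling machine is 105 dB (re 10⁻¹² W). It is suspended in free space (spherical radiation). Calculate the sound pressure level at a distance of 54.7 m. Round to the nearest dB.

59 dB

Free-field spherical radiation: L_p = L_w − 10·log₁₀(4π·r²), r = 54.7 m.
4π·r² = 3.76e+04 m², 10·log₁₀ of that is 45.752 dB.
L_p = 105 − 45.752 = 59.25 dB.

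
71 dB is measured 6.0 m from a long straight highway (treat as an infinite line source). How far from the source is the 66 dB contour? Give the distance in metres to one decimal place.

19.0 m

Line-source spreading drops the level by 10·log₁₀(r₂/r₁); inverting, r₂/r₁ = 10^(ΔL/10).
r₂ = 6.0·10^((71−66)/10) = 6.0·10^(5.0/10) = 18.97 m.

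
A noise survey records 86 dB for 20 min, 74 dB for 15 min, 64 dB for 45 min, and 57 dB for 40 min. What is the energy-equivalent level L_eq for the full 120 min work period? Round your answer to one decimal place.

78.5 dB

L_eq = 10·log₁₀[(1/T)·Σ tᵢ·10^(Lᵢ/10)] with T = 120 min.
Σ tᵢ·10^(Lᵢ/10) = 20·10^(86/10) + 15·10^(74/10) + 45·10^(64/10) + 40·10^(57/10) = 8.472e+09.
L_eq = 10·log₁₀(8.472e+09/120) = 78.49 dB.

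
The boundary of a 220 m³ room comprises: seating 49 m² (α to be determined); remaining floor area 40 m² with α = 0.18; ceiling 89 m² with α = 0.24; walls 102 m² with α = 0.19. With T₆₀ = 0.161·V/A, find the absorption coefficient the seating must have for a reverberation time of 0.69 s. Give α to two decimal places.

Required total absorption A = 0.161·220/0.69 = 51.33 m².
Absorption from the other surfaces = 40·0.18 + 89·0.24 + 102·0.19 = 47.94 m², so the seating must supply 3.39 m² over 49 m².
α = 3.39/49 = 0.069.

0.07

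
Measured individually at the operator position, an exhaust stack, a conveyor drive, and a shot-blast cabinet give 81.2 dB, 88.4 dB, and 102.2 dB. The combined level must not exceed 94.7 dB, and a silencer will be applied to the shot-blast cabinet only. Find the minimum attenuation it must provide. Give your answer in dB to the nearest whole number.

9 dB

Fixed contribution from the other sources: Σ 10^(L/10) = 10^(81.2/10) + 10^(88.4/10) = 8.237e+08 (89.16 dB).
The limit corresponds to 10^(94.7/10) = 2.951e+09; subtracting the fixed part leaves 2.128e+09 for the shot-blast cabinet, i.e. 93.28 dB.
Required insertion loss = 102.2 − 93.28 = 8.92 dB.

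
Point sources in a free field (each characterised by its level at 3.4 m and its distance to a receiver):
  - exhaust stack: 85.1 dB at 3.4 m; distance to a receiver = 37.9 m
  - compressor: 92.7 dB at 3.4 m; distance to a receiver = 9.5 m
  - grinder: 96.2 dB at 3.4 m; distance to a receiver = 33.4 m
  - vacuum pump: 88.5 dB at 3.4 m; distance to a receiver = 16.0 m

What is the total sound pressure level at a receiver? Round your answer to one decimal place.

Apply inverse-square spreading to bring every level to the receiver, then sum 10^(L/10).
exhaust stack: 85.1 − 20·log₁₀(37.9/3.4) = 85.1 − 20.94 = 64.16 dB.
compressor: 92.7 − 20·log₁₀(9.5/3.4) = 92.7 − 8.92 = 83.78 dB.
grinder: 96.2 − 20·log₁₀(33.4/3.4) = 96.2 − 19.85 = 76.35 dB.
vacuum pump: 88.5 − 20·log₁₀(16.0/3.4) = 88.5 − 13.45 = 75.05 dB.
Σ 10^(L/10) = 3.163e+08 → L_total = 10·log₁₀(3.163e+08) = 85.00 dB.

85.0 dB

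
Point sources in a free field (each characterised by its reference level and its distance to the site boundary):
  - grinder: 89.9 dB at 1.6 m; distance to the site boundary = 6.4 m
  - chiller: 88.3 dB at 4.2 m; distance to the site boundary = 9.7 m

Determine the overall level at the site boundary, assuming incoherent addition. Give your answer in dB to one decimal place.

82.7 dB

Propagate each source to the receiver with L = L_ref − 20·log₁₀(r/r_ref), then add intensities.
grinder: 89.9 − 20·log₁₀(6.4/1.6) = 89.9 − 12.04 = 77.86 dB.
chiller: 88.3 − 20·log₁₀(9.7/4.2) = 88.3 − 7.27 = 81.03 dB.
Σ 10^(L/10) = 1.878e+08 → L_total = 10·log₁₀(1.878e+08) = 82.74 dB.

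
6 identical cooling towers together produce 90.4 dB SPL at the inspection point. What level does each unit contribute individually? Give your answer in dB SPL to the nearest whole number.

83 dB SPL

6 equal contributions raise the level by 10·log₁₀ 6 = 7.782 dB, so each unit alone gives 90.4 − 7.782.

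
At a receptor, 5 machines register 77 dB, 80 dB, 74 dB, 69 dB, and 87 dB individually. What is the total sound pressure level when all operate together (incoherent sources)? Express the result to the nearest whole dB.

Incoherent sources combine by intensity addition: L_total = 10·log₁₀(Σ 10^(L_i/10)).
Σ 10^(L/10) = 10^(77/10) + 10^(80/10) + 10^(74/10) + 10^(69/10) + 10^(87/10) = 6.844e+08.
L_total = 10·log₁₀(6.844e+08) = 88.35 dB.

88 dB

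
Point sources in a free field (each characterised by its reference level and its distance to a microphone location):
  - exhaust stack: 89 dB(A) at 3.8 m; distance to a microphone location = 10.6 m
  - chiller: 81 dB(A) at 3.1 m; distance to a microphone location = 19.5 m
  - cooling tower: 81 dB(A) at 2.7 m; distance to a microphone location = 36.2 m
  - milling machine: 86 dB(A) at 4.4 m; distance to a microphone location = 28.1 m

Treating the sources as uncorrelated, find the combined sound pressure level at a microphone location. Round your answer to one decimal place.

First find each source's level at the receiver (point-source: −20·log₁₀(r/r_ref)), then combine on an intensity basis.
exhaust stack: 89 − 20·log₁₀(10.6/3.8) = 89 − 8.91 = 80.09 dB(A).
chiller: 81 − 20·log₁₀(19.5/3.1) = 81 − 15.97 = 65.03 dB(A).
cooling tower: 81 − 20·log₁₀(36.2/2.7) = 81 − 22.55 = 58.45 dB(A).
milling machine: 86 − 20·log₁₀(28.1/4.4) = 86 − 16.11 = 69.89 dB(A).
Σ 10^(L/10) = 1.157e+08 → L_total = 10·log₁₀(1.157e+08) = 80.63 dB(A).

80.6 dB(A)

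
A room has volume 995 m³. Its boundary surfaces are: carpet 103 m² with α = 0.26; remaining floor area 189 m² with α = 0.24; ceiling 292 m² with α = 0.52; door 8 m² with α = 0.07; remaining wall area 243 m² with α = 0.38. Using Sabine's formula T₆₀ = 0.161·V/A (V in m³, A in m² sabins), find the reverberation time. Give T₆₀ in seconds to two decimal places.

Total absorption A = 103·0.26 + 189·0.24 + 292·0.52 + 8·0.07 + 243·0.38 = 316.88 m² sabins.
T₆₀ = 0.161·V/A = 0.161·995/316.88 = 0.506 s.

0.51 s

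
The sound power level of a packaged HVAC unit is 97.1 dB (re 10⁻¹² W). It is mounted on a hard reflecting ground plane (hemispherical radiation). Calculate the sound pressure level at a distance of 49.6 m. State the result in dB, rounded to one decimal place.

55.2 dB

The power spreads over a hemisphere of area 2π·r², so L_p = L_w − 10·log₁₀(2π·r²).
2π·r² = 1.546e+04 m², 10·log₁₀ of that is 41.891 dB.
L_p = 97.1 − 41.891 = 55.21 dB.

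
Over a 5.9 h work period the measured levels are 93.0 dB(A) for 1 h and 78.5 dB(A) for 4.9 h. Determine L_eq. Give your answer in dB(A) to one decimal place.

L_eq = 10·log₁₀[(1/T)·Σ tᵢ·10^(Lᵢ/10)] with T = 5.9 h.
Σ tᵢ·10^(Lᵢ/10) = 1·10^(93.0/10) + 4.9·10^(78.5/10) = 2.342e+09.
L_eq = 10·log₁₀(2.342e+09/5.9) = 85.99 dB(A).

86.0 dB(A)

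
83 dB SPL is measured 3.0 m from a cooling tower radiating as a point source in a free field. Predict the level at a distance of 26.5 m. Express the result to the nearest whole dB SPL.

64 dB SPL

Point-source attenuation: ΔL = 20·log₁₀(r₂/r₁) = 20·log₁₀(26.5/3.0) = 18.922 dB.
L₂ = 83 − 20·log₁₀(26.5/3.0) = 83 − 18.922 = 64.08 dB SPL.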